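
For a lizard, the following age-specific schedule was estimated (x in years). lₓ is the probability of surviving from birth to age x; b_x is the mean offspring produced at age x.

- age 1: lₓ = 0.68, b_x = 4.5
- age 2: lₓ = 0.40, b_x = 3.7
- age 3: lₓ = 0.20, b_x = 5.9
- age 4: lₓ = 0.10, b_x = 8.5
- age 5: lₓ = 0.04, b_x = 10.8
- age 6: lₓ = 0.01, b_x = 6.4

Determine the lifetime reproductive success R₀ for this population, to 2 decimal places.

R₀ = Σ lₓ b_x:
  age 1: 0.68 × 4.5 = 3.0600
  age 2: 0.40 × 3.7 = 1.4800
  age 3: 0.20 × 5.9 = 1.1800
  age 4: 0.10 × 8.5 = 0.8500
  age 5: 0.04 × 10.8 = 0.4320
  age 6: 0.01 × 6.4 = 0.0640
R₀ = 3.0600 + 1.4800 + 1.1800 + 0.8500 + 0.4320 + 0.0640 = 7.0660

7.07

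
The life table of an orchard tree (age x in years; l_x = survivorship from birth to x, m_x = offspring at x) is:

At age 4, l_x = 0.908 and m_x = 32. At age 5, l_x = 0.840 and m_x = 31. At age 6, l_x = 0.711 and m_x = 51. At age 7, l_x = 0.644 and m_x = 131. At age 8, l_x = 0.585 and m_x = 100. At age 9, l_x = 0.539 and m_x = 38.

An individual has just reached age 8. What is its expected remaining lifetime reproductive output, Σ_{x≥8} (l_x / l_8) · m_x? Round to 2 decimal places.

l_8 = 0.585. Conditional survival from age 8 to x is l_x / l_8.
  x=8: (0.585/0.585) × 100 = 100.0000
  x=9: (0.539/0.585) × 38 = 35.0120
Sum = 100.0000 + 35.0120 = 135.0120

135.01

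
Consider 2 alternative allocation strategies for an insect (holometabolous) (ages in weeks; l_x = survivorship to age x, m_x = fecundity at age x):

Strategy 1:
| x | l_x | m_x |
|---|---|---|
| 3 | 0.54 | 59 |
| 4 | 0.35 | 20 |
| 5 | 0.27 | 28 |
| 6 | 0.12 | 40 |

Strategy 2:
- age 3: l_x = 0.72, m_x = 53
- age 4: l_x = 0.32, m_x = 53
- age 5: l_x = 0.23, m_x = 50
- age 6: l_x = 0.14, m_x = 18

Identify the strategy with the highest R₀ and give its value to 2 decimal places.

Strategy 1: R₀ = 0.54×59 + 0.35×20 + 0.27×28 + 0.12×40 = 51.2200
Strategy 2: R₀ = 0.72×53 + 0.32×53 + 0.23×50 + 0.14×18 = 69.1400
Highest R₀: strategy 2 with 69.1400.

69.14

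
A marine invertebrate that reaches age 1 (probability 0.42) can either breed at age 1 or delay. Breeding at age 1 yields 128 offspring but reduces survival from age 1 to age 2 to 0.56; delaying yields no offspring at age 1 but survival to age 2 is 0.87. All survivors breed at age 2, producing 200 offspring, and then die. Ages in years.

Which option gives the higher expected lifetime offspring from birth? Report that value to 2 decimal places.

100.80

breed at age 1: R₀ = 0.42 × (128 + 0.56 × 200) = 0.42 × 240.0000 = 100.8000
delay to age 2: R₀ = 0.42 × (0.87 × 200) = 0.42 × 174.0000 = 73.0800
Higher: breed at age 1 (100.8000).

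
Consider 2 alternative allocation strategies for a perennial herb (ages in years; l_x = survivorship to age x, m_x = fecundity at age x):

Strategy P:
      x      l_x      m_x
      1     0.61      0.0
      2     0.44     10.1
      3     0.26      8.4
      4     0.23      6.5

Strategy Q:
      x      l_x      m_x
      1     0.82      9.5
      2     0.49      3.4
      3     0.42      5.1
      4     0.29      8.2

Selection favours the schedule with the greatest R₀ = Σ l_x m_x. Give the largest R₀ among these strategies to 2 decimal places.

13.98

Strategy P: R₀ = 0.61×0.0 + 0.44×10.1 + 0.26×8.4 + 0.23×6.5 = 8.1230
Strategy Q: R₀ = 0.82×9.5 + 0.49×3.4 + 0.42×5.1 + 0.29×8.2 = 13.9760
Highest R₀: strategy Q with 13.9760.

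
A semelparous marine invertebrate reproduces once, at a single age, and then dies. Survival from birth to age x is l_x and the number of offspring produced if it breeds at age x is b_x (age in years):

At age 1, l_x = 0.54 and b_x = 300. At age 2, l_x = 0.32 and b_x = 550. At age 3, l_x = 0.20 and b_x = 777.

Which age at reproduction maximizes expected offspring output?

2

Expected offspring if breeding at age x = l_x × b_x:
  age 1: 0.54 × 300 = 162.000
  age 2: 0.32 × 550 = 176.000
  age 3: 0.20 × 777 = 155.400
Maximum at age 2 (176.000).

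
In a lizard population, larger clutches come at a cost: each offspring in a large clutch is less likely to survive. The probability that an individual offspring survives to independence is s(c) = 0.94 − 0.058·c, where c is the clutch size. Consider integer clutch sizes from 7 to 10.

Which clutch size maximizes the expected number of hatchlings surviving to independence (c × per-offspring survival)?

Expected hatchlings surviving to independence = c × s(c):
  c=7: 7 × 0.534 = 3.738
  c=8: 8 × 0.476 = 3.808
  c=9: 9 × 0.418 = 3.762
  c=10: 10 × 0.360 = 3.600
Maximum at c = 8 (3.808 hatchlings surviving to independence).

8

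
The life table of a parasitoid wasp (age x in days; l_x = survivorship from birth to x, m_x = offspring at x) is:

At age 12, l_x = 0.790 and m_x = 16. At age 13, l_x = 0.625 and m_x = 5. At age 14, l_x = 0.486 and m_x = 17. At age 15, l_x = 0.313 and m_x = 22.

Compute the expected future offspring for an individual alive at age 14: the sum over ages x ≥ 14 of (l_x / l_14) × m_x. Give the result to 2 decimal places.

31.17

l_14 = 0.486. Conditional survival from age 14 to x is l_x / l_14.
  x=14: (0.486/0.486) × 17 = 17.0000
  x=15: (0.313/0.486) × 22 = 14.1687
Sum = 17.0000 + 14.1687 = 31.1687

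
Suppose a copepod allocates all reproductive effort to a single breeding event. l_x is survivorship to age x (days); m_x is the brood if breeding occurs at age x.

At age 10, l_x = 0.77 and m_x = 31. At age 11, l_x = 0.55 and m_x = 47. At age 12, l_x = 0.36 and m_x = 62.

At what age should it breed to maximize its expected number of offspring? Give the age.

11

Expected offspring if breeding at age x = l_x × m_x:
  age 10: 0.77 × 31 = 23.870
  age 11: 0.55 × 47 = 25.850
  age 12: 0.36 × 62 = 22.320
Maximum at age 11 (25.850).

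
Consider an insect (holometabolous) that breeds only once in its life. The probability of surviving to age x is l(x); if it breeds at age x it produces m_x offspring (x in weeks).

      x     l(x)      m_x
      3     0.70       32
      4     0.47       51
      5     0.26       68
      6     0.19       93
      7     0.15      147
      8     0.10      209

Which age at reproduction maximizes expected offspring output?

Expected offspring if breeding at age x = l(x) × m_x:
  age 3: 0.70 × 32 = 22.400
  age 4: 0.47 × 51 = 23.970
  age 5: 0.26 × 68 = 17.680
  age 6: 0.19 × 93 = 17.670
  age 7: 0.15 × 147 = 22.050
  age 8: 0.10 × 209 = 20.900
Maximum at age 4 (23.970).

4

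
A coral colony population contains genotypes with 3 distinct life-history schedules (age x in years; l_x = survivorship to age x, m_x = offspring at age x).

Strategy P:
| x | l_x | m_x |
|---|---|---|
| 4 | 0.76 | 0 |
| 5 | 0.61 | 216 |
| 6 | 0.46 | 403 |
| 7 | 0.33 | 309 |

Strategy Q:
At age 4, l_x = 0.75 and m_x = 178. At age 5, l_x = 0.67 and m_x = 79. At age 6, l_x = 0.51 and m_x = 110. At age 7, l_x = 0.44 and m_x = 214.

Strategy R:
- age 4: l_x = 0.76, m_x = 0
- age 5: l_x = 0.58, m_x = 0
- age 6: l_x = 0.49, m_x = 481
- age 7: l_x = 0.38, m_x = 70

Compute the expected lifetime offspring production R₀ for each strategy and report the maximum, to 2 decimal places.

419.11

Strategy P: R₀ = 0.76×0 + 0.61×216 + 0.46×403 + 0.33×309 = 419.1100
Strategy Q: R₀ = 0.75×178 + 0.67×79 + 0.51×110 + 0.44×214 = 336.6900
Strategy R: R₀ = 0.76×0 + 0.58×0 + 0.49×481 + 0.38×70 = 262.2900
Highest R₀: strategy P with 419.1100.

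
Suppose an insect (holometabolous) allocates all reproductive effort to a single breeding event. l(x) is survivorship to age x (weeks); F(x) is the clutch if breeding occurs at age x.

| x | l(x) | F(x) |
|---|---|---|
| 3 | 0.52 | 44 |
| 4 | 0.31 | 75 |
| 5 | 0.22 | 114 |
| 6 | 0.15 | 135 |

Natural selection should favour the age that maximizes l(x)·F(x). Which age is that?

Expected offspring if breeding at age x = l(x) × F(x):
  age 3: 0.52 × 44 = 22.880
  age 4: 0.31 × 75 = 23.250
  age 5: 0.22 × 114 = 25.080
  age 6: 0.15 × 135 = 20.250
Maximum at age 5 (25.080).

5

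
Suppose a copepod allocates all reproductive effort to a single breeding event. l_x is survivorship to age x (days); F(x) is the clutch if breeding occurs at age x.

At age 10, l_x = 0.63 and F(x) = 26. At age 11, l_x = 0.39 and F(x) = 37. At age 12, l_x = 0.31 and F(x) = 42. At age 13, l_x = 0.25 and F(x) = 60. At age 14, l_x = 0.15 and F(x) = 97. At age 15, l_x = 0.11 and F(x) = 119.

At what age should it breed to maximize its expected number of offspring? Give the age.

10

Expected offspring if breeding at age x = l_x × F(x):
  age 10: 0.63 × 26 = 16.380
  age 11: 0.39 × 37 = 14.430
  age 12: 0.31 × 42 = 13.020
  age 13: 0.25 × 60 = 15.000
  age 14: 0.15 × 97 = 14.550
  age 15: 0.11 × 119 = 13.090
Maximum at age 10 (16.380).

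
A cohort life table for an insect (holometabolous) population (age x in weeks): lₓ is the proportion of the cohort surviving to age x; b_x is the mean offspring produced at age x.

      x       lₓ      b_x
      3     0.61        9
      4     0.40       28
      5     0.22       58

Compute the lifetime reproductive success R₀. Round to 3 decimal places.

29.450

R₀ = Σ lₓ b_x:
  age 3: 0.61 × 9 = 5.4900
  age 4: 0.40 × 28 = 11.2000
  age 5: 0.22 × 58 = 12.7600
R₀ = 5.4900 + 11.2000 + 12.7600 = 29.4500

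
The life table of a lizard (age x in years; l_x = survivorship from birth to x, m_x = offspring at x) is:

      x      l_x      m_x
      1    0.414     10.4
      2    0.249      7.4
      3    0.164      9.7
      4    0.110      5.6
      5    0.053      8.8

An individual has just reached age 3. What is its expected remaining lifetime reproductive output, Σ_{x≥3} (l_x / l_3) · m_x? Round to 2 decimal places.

16.30

l_3 = 0.164. Conditional survival from age 3 to x is l_x / l_3.
  x=3: (0.164/0.164) × 9.7 = 9.7000
  x=4: (0.110/0.164) × 5.6 = 3.7561
  x=5: (0.053/0.164) × 8.8 = 2.8439
Sum = 9.7000 + 3.7561 + 2.8439 = 16.3000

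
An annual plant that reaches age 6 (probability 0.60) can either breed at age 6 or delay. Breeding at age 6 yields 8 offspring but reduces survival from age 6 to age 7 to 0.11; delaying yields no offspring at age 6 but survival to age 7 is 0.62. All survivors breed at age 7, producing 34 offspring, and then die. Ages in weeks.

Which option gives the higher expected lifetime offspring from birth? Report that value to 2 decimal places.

breed at age 6: R₀ = 0.60 × (8 + 0.11 × 34) = 0.60 × 11.7400 = 7.0440
delay to age 7: R₀ = 0.60 × (0.62 × 34) = 0.60 × 21.0800 = 12.6480
Higher: delay to age 7 (12.6480).

12.65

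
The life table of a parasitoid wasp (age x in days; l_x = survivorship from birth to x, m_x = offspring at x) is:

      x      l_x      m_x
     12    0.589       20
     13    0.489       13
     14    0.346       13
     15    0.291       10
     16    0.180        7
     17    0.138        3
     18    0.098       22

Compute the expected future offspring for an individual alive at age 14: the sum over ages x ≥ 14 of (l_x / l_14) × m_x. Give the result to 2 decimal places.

32.48

l_14 = 0.346. Conditional survival from age 14 to x is l_x / l_14.
  x=14: (0.346/0.346) × 13 = 13.0000
  x=15: (0.291/0.346) × 10 = 8.4104
  x=16: (0.180/0.346) × 7 = 3.6416
  x=17: (0.138/0.346) × 3 = 1.1965
  x=18: (0.098/0.346) × 22 = 6.2312
Sum = 13.0000 + 8.4104 + 3.6416 + 1.1965 + 6.2312 = 32.4798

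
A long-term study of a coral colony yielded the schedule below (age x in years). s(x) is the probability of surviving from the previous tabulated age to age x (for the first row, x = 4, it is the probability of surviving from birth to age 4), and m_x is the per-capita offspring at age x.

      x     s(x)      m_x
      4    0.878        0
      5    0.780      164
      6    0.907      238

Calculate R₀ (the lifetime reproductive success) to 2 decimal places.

Survivorship from birth: l_x = s_4·s_5·…·s_x.
  l_4 = 0.87800
  l_5 = 0.68484
  l_6 = 0.62115
R₀ = Σ l_x m_x:
  age 4: 0.87800 × 0 = 0.0000
  age 5: 0.68484 × 164 = 112.3138
  age 6: 0.62115 × 238 = 147.8337
R₀ = 0.0000 + 112.3138 + 147.8337 = 260.1475

260.15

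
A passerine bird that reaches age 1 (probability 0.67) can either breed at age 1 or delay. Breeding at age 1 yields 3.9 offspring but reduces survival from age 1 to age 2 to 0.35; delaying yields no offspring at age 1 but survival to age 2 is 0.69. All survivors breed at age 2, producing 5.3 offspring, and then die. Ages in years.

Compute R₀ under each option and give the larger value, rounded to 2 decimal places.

breed at age 1: R₀ = 0.67 × (3.9 + 0.35 × 5.3) = 0.67 × 5.7550 = 3.8559
delay to age 2: R₀ = 0.67 × (0.69 × 5.3) = 0.67 × 3.6570 = 2.4502
Higher: breed at age 1 (3.8559).

3.86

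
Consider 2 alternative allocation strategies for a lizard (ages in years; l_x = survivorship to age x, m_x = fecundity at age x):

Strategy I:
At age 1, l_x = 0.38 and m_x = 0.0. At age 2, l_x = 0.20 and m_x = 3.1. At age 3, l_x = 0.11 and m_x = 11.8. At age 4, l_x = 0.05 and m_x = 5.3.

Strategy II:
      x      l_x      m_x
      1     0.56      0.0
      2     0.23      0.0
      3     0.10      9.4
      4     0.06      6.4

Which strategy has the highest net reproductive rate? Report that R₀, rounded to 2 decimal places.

Strategy I: R₀ = 0.38×0.0 + 0.20×3.1 + 0.11×11.8 + 0.05×5.3 = 2.1830
Strategy II: R₀ = 0.56×0.0 + 0.23×0.0 + 0.10×9.4 + 0.06×6.4 = 1.3240
Highest R₀: strategy I with 2.1830.

2.18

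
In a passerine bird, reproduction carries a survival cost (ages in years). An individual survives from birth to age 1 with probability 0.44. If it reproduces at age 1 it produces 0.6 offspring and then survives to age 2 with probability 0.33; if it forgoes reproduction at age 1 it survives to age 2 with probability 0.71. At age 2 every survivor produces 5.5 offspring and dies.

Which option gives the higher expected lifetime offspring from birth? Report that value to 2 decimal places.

breed at age 1: R₀ = 0.44 × (0.6 + 0.33 × 5.5) = 0.44 × 2.4150 = 1.0626
delay to age 2: R₀ = 0.44 × (0.71 × 5.5) = 0.44 × 3.9050 = 1.7182
Higher: delay to age 2 (1.7182).

1.72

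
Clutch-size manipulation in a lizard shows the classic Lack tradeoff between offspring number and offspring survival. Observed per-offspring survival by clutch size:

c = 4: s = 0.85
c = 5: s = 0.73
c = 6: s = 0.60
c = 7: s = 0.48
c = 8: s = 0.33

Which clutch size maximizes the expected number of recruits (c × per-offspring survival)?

Expected recruits = c × s(c):
  c=4: 4 × 0.85 = 3.400
  c=5: 5 × 0.73 = 3.650
  c=6: 6 × 0.60 = 3.600
  c=7: 7 × 0.48 = 3.360
  c=8: 8 × 0.33 = 2.640
Maximum at c = 5 (3.650 recruits).

5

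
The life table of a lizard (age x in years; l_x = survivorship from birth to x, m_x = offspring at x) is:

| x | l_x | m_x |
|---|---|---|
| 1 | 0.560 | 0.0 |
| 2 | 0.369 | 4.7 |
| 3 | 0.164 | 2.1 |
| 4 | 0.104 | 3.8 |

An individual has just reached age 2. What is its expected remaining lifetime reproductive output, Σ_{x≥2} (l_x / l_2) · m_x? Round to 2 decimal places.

l_2 = 0.369. Conditional survival from age 2 to x is l_x / l_2.
  x=2: (0.369/0.369) × 4.7 = 4.7000
  x=3: (0.164/0.369) × 2.1 = 0.9333
  x=4: (0.104/0.369) × 3.8 = 1.0710
Sum = 4.7000 + 0.9333 + 1.0710 = 6.7043

6.70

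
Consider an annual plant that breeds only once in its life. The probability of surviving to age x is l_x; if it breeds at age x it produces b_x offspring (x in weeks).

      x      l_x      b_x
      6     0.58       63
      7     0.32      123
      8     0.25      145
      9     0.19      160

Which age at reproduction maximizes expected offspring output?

7

Expected offspring if breeding at age x = l_x × b_x:
  age 6: 0.58 × 63 = 36.540
  age 7: 0.32 × 123 = 39.360
  age 8: 0.25 × 145 = 36.250
  age 9: 0.19 × 160 = 30.400
Maximum at age 7 (39.360).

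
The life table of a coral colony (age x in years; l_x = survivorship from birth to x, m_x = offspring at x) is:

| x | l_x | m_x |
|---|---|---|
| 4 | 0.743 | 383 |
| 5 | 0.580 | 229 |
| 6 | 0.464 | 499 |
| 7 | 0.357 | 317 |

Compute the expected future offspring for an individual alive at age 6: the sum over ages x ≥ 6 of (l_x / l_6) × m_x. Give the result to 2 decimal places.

l_6 = 0.464. Conditional survival from age 6 to x is l_x / l_6.
  x=6: (0.464/0.464) × 499 = 499.0000
  x=7: (0.357/0.464) × 317 = 243.8987
Sum = 499.0000 + 243.8987 = 742.8987

742.90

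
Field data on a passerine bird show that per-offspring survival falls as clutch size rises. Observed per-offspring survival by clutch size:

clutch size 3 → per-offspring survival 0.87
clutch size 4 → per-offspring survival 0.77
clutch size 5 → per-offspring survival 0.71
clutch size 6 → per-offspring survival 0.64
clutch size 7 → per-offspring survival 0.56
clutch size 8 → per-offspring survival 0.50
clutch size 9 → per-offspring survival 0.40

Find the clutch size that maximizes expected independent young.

8

Expected independent young = c × s(c):
  c=3: 3 × 0.87 = 2.610
  c=4: 4 × 0.77 = 3.080
  c=5: 5 × 0.71 = 3.550
  c=6: 6 × 0.64 = 3.840
  c=7: 7 × 0.56 = 3.920
  c=8: 8 × 0.50 = 4.000
  c=9: 9 × 0.40 = 3.600
Maximum at c = 8 (4.000 independent young).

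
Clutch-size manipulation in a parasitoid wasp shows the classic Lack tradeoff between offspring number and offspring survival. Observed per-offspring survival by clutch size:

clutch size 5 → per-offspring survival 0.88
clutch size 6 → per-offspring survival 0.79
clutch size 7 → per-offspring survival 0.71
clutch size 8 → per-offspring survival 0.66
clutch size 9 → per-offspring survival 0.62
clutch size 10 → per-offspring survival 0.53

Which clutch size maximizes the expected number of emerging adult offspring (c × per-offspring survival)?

Expected emerging adult offspring = c × s(c):
  c=5: 5 × 0.88 = 4.400
  c=6: 6 × 0.79 = 4.740
  c=7: 7 × 0.71 = 4.970
  c=8: 8 × 0.66 = 5.280
  c=9: 9 × 0.62 = 5.580
  c=10: 10 × 0.53 = 5.300
Maximum at c = 9 (5.580 emerging adult offspring).

9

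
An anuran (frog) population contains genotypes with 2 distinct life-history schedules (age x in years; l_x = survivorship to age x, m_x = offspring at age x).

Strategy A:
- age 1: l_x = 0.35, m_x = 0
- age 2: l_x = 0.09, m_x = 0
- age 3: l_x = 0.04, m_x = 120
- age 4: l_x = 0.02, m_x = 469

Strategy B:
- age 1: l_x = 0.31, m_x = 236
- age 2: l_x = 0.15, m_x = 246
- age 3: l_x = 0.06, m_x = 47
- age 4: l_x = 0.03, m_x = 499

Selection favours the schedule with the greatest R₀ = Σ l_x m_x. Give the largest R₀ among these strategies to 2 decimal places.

127.85

Strategy A: R₀ = 0.35×0 + 0.09×0 + 0.04×120 + 0.02×469 = 14.1800
Strategy B: R₀ = 0.31×236 + 0.15×246 + 0.06×47 + 0.03×499 = 127.8500
Highest R₀: strategy B with 127.8500.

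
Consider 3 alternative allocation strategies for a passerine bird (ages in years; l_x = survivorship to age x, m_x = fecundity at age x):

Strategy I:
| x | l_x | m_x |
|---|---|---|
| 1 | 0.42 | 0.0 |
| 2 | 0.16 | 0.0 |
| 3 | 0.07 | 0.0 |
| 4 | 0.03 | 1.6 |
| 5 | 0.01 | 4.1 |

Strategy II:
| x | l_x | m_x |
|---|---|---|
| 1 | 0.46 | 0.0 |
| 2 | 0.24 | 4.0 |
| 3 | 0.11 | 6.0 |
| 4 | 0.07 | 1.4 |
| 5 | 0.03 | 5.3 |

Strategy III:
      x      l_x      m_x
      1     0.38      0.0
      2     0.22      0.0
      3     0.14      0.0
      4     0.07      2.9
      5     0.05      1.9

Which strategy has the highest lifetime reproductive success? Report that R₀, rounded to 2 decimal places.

Strategy I: R₀ = 0.42×0.0 + 0.16×0.0 + 0.07×0.0 + 0.03×1.6 + 0.01×4.1 = 0.0890
Strategy II: R₀ = 0.46×0.0 + 0.24×4.0 + 0.11×6.0 + 0.07×1.4 + 0.03×5.3 = 1.8770
Strategy III: R₀ = 0.38×0.0 + 0.22×0.0 + 0.14×0.0 + 0.07×2.9 + 0.05×1.9 = 0.2980
Highest R₀: strategy II with 1.8770.

1.88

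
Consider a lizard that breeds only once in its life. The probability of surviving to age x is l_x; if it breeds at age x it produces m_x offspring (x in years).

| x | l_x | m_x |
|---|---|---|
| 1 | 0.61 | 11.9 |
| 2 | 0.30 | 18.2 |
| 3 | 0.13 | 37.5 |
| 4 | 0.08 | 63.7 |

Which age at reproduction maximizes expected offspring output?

1

Expected offspring if breeding at age x = l_x × m_x:
  age 1: 0.61 × 11.9 = 7.259
  age 2: 0.30 × 18.2 = 5.460
  age 3: 0.13 × 37.5 = 4.875
  age 4: 0.08 × 63.7 = 5.096
Maximum at age 1 (7.259).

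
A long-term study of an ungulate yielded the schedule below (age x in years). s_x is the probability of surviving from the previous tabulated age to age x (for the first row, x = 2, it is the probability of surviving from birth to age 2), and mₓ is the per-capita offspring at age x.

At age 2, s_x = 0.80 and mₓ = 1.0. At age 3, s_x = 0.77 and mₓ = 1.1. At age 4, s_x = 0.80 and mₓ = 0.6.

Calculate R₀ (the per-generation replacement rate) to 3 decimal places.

Survivorship from birth: l_x = s_2·s_3·…·s_x.
  l_2 = 0.80000
  l_3 = 0.61600
  l_4 = 0.49280
R₀ = Σ l_x mₓ:
  age 2: 0.80000 × 1.0 = 0.8000
  age 3: 0.61600 × 1.1 = 0.6776
  age 4: 0.49280 × 0.6 = 0.2957
R₀ = 0.8000 + 0.6776 + 0.2957 = 1.7733

1.773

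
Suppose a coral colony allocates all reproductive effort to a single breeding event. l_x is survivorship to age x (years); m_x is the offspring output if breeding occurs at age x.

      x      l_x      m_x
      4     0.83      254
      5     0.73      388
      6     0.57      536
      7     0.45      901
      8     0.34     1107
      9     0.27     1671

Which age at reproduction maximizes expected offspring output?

9

Expected offspring if breeding at age x = l_x × m_x:
  age 4: 0.83 × 254 = 210.820
  age 5: 0.73 × 388 = 283.240
  age 6: 0.57 × 536 = 305.520
  age 7: 0.45 × 901 = 405.450
  age 8: 0.34 × 1107 = 376.380
  age 9: 0.27 × 1671 = 451.170
Maximum at age 9 (451.170).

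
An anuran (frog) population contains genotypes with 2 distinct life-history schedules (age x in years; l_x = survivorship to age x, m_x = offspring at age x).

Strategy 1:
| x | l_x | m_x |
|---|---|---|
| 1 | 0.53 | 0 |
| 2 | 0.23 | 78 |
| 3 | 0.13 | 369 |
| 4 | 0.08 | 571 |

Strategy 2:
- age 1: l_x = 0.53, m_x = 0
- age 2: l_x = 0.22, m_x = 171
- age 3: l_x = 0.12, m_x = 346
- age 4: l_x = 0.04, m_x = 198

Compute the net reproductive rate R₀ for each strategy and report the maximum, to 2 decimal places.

111.59

Strategy 1: R₀ = 0.53×0 + 0.23×78 + 0.13×369 + 0.08×571 = 111.5900
Strategy 2: R₀ = 0.53×0 + 0.22×171 + 0.12×346 + 0.04×198 = 87.0600
Highest R₀: strategy 1 with 111.5900.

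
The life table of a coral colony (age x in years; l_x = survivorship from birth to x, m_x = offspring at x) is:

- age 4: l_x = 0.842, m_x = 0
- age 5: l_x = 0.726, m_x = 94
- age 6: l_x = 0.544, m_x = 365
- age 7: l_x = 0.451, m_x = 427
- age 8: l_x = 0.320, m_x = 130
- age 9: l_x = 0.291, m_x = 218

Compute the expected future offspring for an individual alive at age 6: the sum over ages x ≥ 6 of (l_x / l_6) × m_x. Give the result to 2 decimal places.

912.09

l_6 = 0.544. Conditional survival from age 6 to x is l_x / l_6.
  x=6: (0.544/0.544) × 365 = 365.0000
  x=7: (0.451/0.544) × 427 = 354.0018
  x=8: (0.320/0.544) × 130 = 76.4706
  x=9: (0.291/0.544) × 218 = 116.6140
Sum = 365.0000 + 354.0018 + 76.4706 + 116.6140 = 912.0864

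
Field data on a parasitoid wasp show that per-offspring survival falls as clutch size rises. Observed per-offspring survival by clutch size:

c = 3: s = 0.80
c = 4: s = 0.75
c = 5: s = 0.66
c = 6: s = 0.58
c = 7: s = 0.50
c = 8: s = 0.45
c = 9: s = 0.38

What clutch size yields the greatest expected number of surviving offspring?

8

Expected surviving offspring = c × s(c):
  c=3: 3 × 0.80 = 2.400
  c=4: 4 × 0.75 = 3.000
  c=5: 5 × 0.66 = 3.300
  c=6: 6 × 0.58 = 3.480
  c=7: 7 × 0.50 = 3.500
  c=8: 8 × 0.45 = 3.600
  c=9: 9 × 0.38 = 3.420
Maximum at c = 8 (3.600 surviving offspring).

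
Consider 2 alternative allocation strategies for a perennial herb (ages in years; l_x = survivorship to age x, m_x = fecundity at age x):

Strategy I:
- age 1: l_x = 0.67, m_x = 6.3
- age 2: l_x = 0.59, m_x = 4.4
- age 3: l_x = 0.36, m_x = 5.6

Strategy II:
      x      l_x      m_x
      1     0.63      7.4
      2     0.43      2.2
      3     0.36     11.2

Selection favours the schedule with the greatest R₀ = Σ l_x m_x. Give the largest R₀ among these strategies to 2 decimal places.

9.64

Strategy I: R₀ = 0.67×6.3 + 0.59×4.4 + 0.36×5.6 = 8.8330
Strategy II: R₀ = 0.63×7.4 + 0.43×2.2 + 0.36×11.2 = 9.6400
Highest R₀: strategy II with 9.6400.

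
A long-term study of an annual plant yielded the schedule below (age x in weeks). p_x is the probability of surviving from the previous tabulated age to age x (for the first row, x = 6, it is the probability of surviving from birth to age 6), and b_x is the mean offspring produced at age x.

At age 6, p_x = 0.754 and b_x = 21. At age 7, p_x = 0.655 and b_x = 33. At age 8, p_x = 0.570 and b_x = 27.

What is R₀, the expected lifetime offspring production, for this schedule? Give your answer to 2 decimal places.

Survivorship from birth: l_x = p_6·p_7·…·p_x.
  l_6 = 0.75400
  l_7 = 0.49387
  l_8 = 0.28151
R₀ = Σ l_x b_x:
  age 6: 0.75400 × 21 = 15.8340
  age 7: 0.49387 × 33 = 16.2977
  age 8: 0.28151 × 27 = 7.6008
R₀ = 15.8340 + 16.2977 + 7.6008 = 39.7325

39.73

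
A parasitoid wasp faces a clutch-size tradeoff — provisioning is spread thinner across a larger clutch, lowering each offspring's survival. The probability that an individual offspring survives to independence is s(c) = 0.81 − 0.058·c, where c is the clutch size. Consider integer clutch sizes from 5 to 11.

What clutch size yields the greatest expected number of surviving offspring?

7

Expected surviving offspring = c × s(c):
  c=5: 5 × 0.520 = 2.600
  c=6: 6 × 0.462 = 2.772
  c=7: 7 × 0.404 = 2.828
  c=8: 8 × 0.346 = 2.768
  c=9: 9 × 0.288 = 2.592
  c=10: 10 × 0.230 = 2.300
  c=11: 11 × 0.172 = 1.892
Maximum at c = 7 (2.828 surviving offspring).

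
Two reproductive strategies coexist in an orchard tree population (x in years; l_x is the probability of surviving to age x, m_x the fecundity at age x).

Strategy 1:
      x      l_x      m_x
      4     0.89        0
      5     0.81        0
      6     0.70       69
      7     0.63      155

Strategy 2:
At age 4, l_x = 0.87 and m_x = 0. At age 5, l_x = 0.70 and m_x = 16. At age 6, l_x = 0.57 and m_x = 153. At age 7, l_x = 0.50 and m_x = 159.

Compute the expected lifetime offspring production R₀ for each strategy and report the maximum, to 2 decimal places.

Strategy 1: R₀ = 0.89×0 + 0.81×0 + 0.70×69 + 0.63×155 = 145.9500
Strategy 2: R₀ = 0.87×0 + 0.70×16 + 0.57×153 + 0.50×159 = 177.9100
Highest R₀: strategy 2 with 177.9100.

177.91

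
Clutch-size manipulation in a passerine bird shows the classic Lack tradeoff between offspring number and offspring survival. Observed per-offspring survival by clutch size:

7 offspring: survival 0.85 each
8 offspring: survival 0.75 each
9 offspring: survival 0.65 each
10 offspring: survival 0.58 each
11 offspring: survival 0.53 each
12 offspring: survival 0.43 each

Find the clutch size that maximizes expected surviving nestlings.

Expected surviving nestlings = c × s(c):
  c=7: 7 × 0.85 = 5.950
  c=8: 8 × 0.75 = 6.000
  c=9: 9 × 0.65 = 5.850
  c=10: 10 × 0.58 = 5.800
  c=11: 11 × 0.53 = 5.830
  c=12: 12 × 0.43 = 5.160
Maximum at c = 8 (6.000 surviving nestlings).

8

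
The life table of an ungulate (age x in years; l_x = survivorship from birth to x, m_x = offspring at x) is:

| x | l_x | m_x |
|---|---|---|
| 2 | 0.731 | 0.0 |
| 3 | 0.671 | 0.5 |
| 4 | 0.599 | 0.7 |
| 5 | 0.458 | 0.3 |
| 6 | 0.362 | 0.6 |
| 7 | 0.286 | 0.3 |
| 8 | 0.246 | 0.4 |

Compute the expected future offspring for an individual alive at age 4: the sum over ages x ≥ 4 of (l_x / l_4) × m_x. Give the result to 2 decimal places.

1.60

l_4 = 0.599. Conditional survival from age 4 to x is l_x / l_4.
  x=4: (0.599/0.599) × 0.7 = 0.7000
  x=5: (0.458/0.599) × 0.3 = 0.2294
  x=6: (0.362/0.599) × 0.6 = 0.3626
  x=7: (0.286/0.599) × 0.3 = 0.1432
  x=8: (0.246/0.599) × 0.4 = 0.1643
Sum = 0.7000 + 0.2294 + 0.3626 + 0.1432 + 0.1643 = 1.5995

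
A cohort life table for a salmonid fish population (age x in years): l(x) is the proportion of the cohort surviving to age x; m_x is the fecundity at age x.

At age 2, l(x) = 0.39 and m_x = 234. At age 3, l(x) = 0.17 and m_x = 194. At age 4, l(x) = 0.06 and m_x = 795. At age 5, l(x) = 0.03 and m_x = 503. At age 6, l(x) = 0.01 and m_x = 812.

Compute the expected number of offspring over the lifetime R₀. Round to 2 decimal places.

195.15

R₀ = Σ l(x) m_x:
  age 2: 0.39 × 234 = 91.2600
  age 3: 0.17 × 194 = 32.9800
  age 4: 0.06 × 795 = 47.7000
  age 5: 0.03 × 503 = 15.0900
  age 6: 0.01 × 812 = 8.1200
R₀ = 91.2600 + 32.9800 + 47.7000 + 15.0900 + 8.1200 = 195.1500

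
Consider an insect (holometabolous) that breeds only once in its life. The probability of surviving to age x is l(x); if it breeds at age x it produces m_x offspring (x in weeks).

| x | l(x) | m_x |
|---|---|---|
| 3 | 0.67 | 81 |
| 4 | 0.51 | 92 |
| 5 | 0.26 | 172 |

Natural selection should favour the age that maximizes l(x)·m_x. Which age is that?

3

Expected offspring if breeding at age x = l(x) × m_x:
  age 3: 0.67 × 81 = 54.270
  age 4: 0.51 × 92 = 46.920
  age 5: 0.26 × 172 = 44.720
Maximum at age 3 (54.270).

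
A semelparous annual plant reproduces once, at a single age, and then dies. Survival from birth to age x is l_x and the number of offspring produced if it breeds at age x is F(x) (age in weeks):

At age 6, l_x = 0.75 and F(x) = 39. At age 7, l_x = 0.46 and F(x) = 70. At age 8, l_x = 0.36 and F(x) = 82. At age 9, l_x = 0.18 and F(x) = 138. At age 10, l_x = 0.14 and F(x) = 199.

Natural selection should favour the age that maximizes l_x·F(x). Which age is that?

Expected offspring if breeding at age x = l_x × F(x):
  age 6: 0.75 × 39 = 29.250
  age 7: 0.46 × 70 = 32.200
  age 8: 0.36 × 82 = 29.520
  age 9: 0.18 × 138 = 24.840
  age 10: 0.14 × 199 = 27.860
Maximum at age 7 (32.200).

7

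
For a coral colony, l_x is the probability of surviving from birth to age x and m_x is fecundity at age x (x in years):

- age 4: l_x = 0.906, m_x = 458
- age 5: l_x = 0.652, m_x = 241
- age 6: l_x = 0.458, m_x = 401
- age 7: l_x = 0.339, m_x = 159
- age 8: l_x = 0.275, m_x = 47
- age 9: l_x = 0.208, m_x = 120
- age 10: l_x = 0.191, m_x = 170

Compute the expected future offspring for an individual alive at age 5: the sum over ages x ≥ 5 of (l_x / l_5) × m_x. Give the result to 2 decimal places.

713.26

l_5 = 0.652. Conditional survival from age 5 to x is l_x / l_5.
  x=5: (0.652/0.652) × 241 = 241.0000
  x=6: (0.458/0.652) × 401 = 281.6840
  x=7: (0.339/0.652) × 159 = 82.6702
  x=8: (0.275/0.652) × 47 = 19.8236
  x=9: (0.208/0.652) × 120 = 38.2822
  x=10: (0.191/0.652) × 170 = 49.8006
Sum = 241.0000 + 281.6840 + 82.6702 + 19.8236 + 38.2822 + 49.8006 = 713.2607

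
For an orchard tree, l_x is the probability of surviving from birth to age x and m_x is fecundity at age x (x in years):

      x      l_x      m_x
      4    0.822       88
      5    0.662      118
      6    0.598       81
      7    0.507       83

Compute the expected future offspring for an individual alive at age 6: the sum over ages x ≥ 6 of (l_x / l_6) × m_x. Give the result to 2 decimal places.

l_6 = 0.598. Conditional survival from age 6 to x is l_x / l_6.
  x=6: (0.598/0.598) × 81 = 81.0000
  x=7: (0.507/0.598) × 83 = 70.3696
Sum = 81.0000 + 70.3696 = 151.3696

151.37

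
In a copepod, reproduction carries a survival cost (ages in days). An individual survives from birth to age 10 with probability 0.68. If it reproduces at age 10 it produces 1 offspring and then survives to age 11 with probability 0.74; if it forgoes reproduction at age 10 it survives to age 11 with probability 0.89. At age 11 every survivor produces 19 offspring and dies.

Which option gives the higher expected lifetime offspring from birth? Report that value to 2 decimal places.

11.50

breed at age 10: R₀ = 0.68 × (1 + 0.74 × 19) = 0.68 × 15.0600 = 10.2408
delay to age 11: R₀ = 0.68 × (0.89 × 19) = 0.68 × 16.9100 = 11.4988
Higher: delay to age 11 (11.4988).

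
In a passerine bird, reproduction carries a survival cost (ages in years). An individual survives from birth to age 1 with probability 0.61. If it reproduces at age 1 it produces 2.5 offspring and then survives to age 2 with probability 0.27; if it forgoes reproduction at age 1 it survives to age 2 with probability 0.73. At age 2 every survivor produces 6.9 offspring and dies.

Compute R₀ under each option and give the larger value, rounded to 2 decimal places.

3.07

breed at age 1: R₀ = 0.61 × (2.5 + 0.27 × 6.9) = 0.61 × 4.3630 = 2.6614
delay to age 2: R₀ = 0.61 × (0.73 × 6.9) = 0.61 × 5.0370 = 3.0726
Higher: delay to age 2 (3.0726).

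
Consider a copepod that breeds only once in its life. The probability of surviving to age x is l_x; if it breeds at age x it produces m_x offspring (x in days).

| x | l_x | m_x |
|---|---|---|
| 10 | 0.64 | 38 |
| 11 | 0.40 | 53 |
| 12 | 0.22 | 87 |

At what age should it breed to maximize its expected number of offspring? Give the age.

Expected offspring if breeding at age x = l_x × m_x:
  age 10: 0.64 × 38 = 24.320
  age 11: 0.40 × 53 = 21.200
  age 12: 0.22 × 87 = 19.140
Maximum at age 10 (24.320).

10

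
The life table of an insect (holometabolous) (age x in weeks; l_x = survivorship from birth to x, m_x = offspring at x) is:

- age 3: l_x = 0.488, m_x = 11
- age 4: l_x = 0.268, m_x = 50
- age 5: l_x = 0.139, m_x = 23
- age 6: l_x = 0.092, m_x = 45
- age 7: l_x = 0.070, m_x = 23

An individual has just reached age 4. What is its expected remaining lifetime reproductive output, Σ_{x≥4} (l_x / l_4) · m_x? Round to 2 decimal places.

83.38

l_4 = 0.268. Conditional survival from age 4 to x is l_x / l_4.
  x=4: (0.268/0.268) × 50 = 50.0000
  x=5: (0.139/0.268) × 23 = 11.9291
  x=6: (0.092/0.268) × 45 = 15.4478
  x=7: (0.070/0.268) × 23 = 6.0075
Sum = 50.0000 + 11.9291 + 15.4478 + 6.0075 = 83.3843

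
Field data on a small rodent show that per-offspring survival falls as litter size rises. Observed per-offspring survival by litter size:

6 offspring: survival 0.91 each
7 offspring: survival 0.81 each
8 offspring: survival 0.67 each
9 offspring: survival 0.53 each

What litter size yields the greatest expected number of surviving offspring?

7

Expected surviving offspring = c × s(c):
  c=6: 6 × 0.91 = 5.460
  c=7: 7 × 0.81 = 5.670
  c=8: 8 × 0.67 = 5.360
  c=9: 9 × 0.53 = 4.770
Maximum at c = 7 (5.670 surviving offspring).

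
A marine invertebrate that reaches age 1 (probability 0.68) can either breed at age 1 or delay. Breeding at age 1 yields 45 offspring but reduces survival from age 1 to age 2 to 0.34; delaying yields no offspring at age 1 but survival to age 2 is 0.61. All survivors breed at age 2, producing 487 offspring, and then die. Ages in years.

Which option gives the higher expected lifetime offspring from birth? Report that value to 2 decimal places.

202.01

breed at age 1: R₀ = 0.68 × (45 + 0.34 × 487) = 0.68 × 210.5800 = 143.1944
delay to age 2: R₀ = 0.68 × (0.61 × 487) = 0.68 × 297.0700 = 202.0076
Higher: delay to age 2 (202.0076).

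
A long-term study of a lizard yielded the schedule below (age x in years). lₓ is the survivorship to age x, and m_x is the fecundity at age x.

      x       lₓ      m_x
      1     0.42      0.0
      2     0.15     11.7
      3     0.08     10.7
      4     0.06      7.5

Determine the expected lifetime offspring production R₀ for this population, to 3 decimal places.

R₀ = Σ lₓ m_x:
  age 1: 0.42 × 0.0 = 0.0000
  age 2: 0.15 × 11.7 = 1.7550
  age 3: 0.08 × 10.7 = 0.8560
  age 4: 0.06 × 7.5 = 0.4500
R₀ = 0.0000 + 1.7550 + 0.8560 + 0.4500 = 3.0610

3.061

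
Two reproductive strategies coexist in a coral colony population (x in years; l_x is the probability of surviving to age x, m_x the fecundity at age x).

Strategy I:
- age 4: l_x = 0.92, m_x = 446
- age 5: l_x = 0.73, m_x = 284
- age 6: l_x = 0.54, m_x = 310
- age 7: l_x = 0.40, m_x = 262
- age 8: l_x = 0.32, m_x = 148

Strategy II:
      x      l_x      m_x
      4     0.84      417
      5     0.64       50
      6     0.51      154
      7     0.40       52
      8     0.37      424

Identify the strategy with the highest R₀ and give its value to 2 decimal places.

937.20

Strategy I: R₀ = 0.92×446 + 0.73×284 + 0.54×310 + 0.40×262 + 0.32×148 = 937.2000
Strategy II: R₀ = 0.84×417 + 0.64×50 + 0.51×154 + 0.40×52 + 0.37×424 = 638.5000
Highest R₀: strategy I with 937.2000.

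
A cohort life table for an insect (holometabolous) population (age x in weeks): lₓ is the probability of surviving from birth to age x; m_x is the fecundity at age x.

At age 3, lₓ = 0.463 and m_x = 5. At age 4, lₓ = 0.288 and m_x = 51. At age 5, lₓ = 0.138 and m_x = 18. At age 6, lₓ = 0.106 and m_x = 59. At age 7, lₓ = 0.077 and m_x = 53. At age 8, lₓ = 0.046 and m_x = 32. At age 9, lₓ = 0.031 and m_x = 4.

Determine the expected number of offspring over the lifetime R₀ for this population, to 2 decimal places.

31.42

R₀ = Σ lₓ m_x:
  age 3: 0.463 × 5 = 2.3150
  age 4: 0.288 × 51 = 14.6880
  age 5: 0.138 × 18 = 2.4840
  age 6: 0.106 × 59 = 6.2540
  age 7: 0.077 × 53 = 4.0810
  age 8: 0.046 × 32 = 1.4720
  age 9: 0.031 × 4 = 0.1240
R₀ = 2.3150 + 14.6880 + 2.4840 + 6.2540 + 4.0810 + 1.4720 + 0.1240 = 31.4180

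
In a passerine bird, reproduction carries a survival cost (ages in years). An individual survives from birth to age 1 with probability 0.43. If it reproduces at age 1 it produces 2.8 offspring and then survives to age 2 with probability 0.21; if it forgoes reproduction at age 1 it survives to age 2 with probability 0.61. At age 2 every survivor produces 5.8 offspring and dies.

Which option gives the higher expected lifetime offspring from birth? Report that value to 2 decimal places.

1.73

breed at age 1: R₀ = 0.43 × (2.8 + 0.21 × 5.8) = 0.43 × 4.0180 = 1.7277
delay to age 2: R₀ = 0.43 × (0.61 × 5.8) = 0.43 × 3.5380 = 1.5213
Higher: breed at age 1 (1.7277).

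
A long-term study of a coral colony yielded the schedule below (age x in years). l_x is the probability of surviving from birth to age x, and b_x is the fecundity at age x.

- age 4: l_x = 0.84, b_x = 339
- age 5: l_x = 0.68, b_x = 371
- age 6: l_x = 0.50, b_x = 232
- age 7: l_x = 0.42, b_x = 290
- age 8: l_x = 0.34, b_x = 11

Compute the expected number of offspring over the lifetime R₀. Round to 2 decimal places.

R₀ = Σ l_x b_x:
  age 4: 0.84 × 339 = 284.7600
  age 5: 0.68 × 371 = 252.2800
  age 6: 0.50 × 232 = 116.0000
  age 7: 0.42 × 290 = 121.8000
  age 8: 0.34 × 11 = 3.7400
R₀ = 284.7600 + 252.2800 + 116.0000 + 121.8000 + 3.7400 = 778.5800

778.58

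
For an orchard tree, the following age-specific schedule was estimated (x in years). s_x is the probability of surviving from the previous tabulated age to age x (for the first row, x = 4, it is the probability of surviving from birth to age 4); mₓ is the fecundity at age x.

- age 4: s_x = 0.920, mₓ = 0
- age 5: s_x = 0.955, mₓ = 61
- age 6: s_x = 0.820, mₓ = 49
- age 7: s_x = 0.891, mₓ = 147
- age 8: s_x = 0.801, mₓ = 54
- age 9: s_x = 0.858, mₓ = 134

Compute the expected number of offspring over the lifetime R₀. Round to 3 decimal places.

270.141

Survivorship from birth: l_x = s_4·s_5·…·s_x.
  l_4 = 0.92000
  l_5 = 0.87860
  l_6 = 0.72045
  l_7 = 0.64192
  l_8 = 0.51418
  l_9 = 0.44117
R₀ = Σ l_x mₓ:
  age 4: 0.92000 × 0 = 0.0000
  age 5: 0.87860 × 61 = 53.5946
  age 6: 0.72045 × 49 = 35.3021
  age 7: 0.64192 × 147 = 94.3622
  age 8: 0.51418 × 54 = 27.7657
  age 9: 0.44117 × 134 = 59.1168
R₀ = 0.0000 + 53.5946 + 35.3021 + 94.3622 + 27.7657 + 59.1168 = 270.1414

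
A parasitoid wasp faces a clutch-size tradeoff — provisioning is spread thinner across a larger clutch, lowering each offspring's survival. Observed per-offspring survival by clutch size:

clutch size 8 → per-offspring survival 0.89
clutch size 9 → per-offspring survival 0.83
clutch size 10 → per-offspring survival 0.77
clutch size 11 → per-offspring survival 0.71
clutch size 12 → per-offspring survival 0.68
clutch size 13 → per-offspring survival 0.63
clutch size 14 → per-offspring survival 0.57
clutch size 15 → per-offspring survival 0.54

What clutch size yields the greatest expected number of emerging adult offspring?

13

Expected emerging adult offspring = c × s(c):
  c=8: 8 × 0.89 = 7.120
  c=9: 9 × 0.83 = 7.470
  c=10: 10 × 0.77 = 7.700
  c=11: 11 × 0.71 = 7.810
  c=12: 12 × 0.68 = 8.160
  c=13: 13 × 0.63 = 8.190
  c=14: 14 × 0.57 = 7.980
  c=15: 15 × 0.54 = 8.100
Maximum at c = 13 (8.190 emerging adult offspring).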